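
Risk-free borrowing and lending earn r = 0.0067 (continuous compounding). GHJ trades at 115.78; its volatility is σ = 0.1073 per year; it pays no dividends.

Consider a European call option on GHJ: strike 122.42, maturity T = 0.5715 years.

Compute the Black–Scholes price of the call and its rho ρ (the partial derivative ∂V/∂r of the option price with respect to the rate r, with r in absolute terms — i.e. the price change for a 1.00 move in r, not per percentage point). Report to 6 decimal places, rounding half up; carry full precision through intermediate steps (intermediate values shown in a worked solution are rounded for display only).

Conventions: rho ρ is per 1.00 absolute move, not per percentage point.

σ√T = 0.1073·√0.5715 = 0.081116
d₁ = (ln(S/K) + (r+σ²/2)T) / (σ√T) = (ln(115.78/122.42) + (0.0067+0.1073²/2)·0.5715) / 0.081116 = (-0.055766 + 0.007119) / 0.081116 = -0.599719
d₂ = d₁ − σ√T = -0.599719 − 0.081116 = -0.680835
e^{−rT} = 0.996178
N(d₁) = 0.274347,  N(d₂) = 0.247988
Call price V = S·N(d₁) − K·e^{−rT}·N(d₂) = 31.763872 − 30.242657 = 1.521215
ρ = K·T·e^{−rT}·N(d₂) = 17.283679

price = 1.521215
ρ = 17.283679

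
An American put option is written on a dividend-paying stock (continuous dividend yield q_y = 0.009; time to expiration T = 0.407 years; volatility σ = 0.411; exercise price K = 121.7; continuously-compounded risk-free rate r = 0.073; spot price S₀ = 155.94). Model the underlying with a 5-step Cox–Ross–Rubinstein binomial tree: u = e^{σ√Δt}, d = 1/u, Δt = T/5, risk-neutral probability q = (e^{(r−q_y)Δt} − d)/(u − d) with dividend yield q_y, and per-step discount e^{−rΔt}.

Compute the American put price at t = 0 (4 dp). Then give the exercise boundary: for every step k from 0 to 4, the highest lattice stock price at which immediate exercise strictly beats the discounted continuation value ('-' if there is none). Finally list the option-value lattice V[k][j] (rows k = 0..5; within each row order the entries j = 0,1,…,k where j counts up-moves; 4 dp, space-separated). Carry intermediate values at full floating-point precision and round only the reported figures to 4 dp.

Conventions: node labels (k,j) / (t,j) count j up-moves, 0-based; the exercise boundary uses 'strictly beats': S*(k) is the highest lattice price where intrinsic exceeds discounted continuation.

Δt=0.08140, u=1.12441, d=0.88935, q=0.49294, disc=e^(-rΔt)=0.99408
k=5 terminal: V=max(K-S,0) → 34.9383 12.0067 0.0000 0.0000 0.0000 0.0000
k=4: j=0 S=97.5560 intr=24.1440 cont=23.4944 V=24.1440[EX]; j=1 S=123.3405 intr=0.0000 cont=6.0521 V=6.0521[hold]; j=2 S=155.9400 intr=0.0000 cont=0.0000 V=0.0000[hold]; j=3 S=197.1557 intr=0.0000 cont=0.0000 V=0.0000[hold]; j=4 S=249.2648 intr=0.0000 cont=0.0000 V=0.0000[hold]  S*(4)=97.5560
k=3: j=0 S=109.6933 intr=12.0067 cont=15.1356 V=15.1356[hold]; j=1 S=138.6857 intr=0.0000 cont=3.0506 V=3.0506[hold]; j=2 S=175.3410 intr=0.0000 cont=0.0000 V=0.0000[hold]; j=3 S=221.6844 intr=0.0000 cont=0.0000 V=0.0000[hold]  S*(3)=-
k=2: j=0 S=123.3405 intr=0.0000 cont=9.1240 V=9.1240[hold]; j=1 S=155.9400 intr=0.0000 cont=1.5377 V=1.5377[hold]; j=2 S=197.1557 intr=0.0000 cont=0.0000 V=0.0000[hold]  S*(2)=-
k=1: j=0 S=138.6857 intr=0.0000 cont=5.3525 V=5.3525[hold]; j=1 S=175.3410 intr=0.0000 cont=0.7751 V=0.7751[hold]  S*(1)=-
k=0: j=0 S=155.9400 intr=0.0000 cont=3.0778 V=3.0778[hold]  S*(0)=-

price = 3.0778
boundary = - - - - 97.5560
tree:
3.0778
5.3525 0.7751
9.1240 1.5377 0.0000
15.1356 3.0506 0.0000 0.0000
24.1440 6.0521 0.0000 0.0000 0.0000
34.9383 12.0067 0.0000 0.0000 0.0000 0.0000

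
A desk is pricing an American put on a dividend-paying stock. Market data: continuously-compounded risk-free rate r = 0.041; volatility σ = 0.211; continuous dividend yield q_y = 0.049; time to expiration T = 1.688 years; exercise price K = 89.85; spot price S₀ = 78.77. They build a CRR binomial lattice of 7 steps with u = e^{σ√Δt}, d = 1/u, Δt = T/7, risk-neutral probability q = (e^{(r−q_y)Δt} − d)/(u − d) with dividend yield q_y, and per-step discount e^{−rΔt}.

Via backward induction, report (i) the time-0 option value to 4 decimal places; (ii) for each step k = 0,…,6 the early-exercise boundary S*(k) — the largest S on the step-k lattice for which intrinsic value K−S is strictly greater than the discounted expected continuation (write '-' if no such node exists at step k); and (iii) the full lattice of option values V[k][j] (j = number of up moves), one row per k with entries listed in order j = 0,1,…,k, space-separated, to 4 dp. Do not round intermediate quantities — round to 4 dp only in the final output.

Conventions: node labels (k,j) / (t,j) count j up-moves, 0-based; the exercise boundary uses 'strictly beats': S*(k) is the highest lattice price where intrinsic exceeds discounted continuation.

price = 15.5089
boundary = - - - 57.7249 64.0269 71.0169 64.0269
tree:
15.5089
20.4302 10.1747
26.0688 14.3751 5.5562
32.1251 19.6535 8.6055 2.1644
37.8068 25.8231 12.9705 3.7639 0.3691
42.9292 32.1251 18.8331 6.4981 0.6965 0.0000
47.5475 37.8068 25.8231 11.1213 1.3144 0.0000 0.0000
51.7112 42.9292 32.1251 18.8331 2.4805 0.0000 0.0000 0.0000

Δt=0.24114, u=1.10917, d=0.90157, q=0.46484, disc=e^(-rΔt)=0.99016
k=7 terminal: V=max(K-S,0) → 51.7112 42.9292 32.1251 18.8331 2.4805 0.0000 0.0000 0.0000
k=6: j=0 S=42.3025 intr=47.5475 cont=47.1604 V=47.5475[EX]; j=1 S=52.0432 intr=37.8068 cont=37.5341 V=37.8068[EX]; j=2 S=64.0269 intr=25.8231 cont=25.6912 V=25.8231[EX]; j=3 S=78.7700 intr=11.0800 cont=11.1213 V=11.1213[hold]; j=4 S=96.9079 intr=0.0000 cont=1.3144 V=1.3144[hold]; j=5 S=119.2222 intr=0.0000 cont=0.0000 V=0.0000[hold]; j=6 S=146.6748 intr=0.0000 cont=0.0000 V=0.0000[hold]  S*(6)=64.0269
k=5: j=0 S=46.9208 intr=42.9292 cont=42.5964 V=42.9292[EX]; j=1 S=57.7249 intr=32.1251 cont=31.9192 V=32.1251[EX]; j=2 S=71.0169 intr=18.8331 cont=18.8024 V=18.8331[EX]; j=3 S=87.3695 intr=2.4805 cont=6.4981 V=6.4981[hold]; j=4 S=107.4876 intr=0.0000 cont=0.6965 V=0.6965[hold]; j=5 S=132.2380 intr=0.0000 cont=0.0000 V=0.0000[hold]  S*(5)=71.0169
k=4: j=0 S=52.0432 intr=37.8068 cont=37.5341 V=37.8068[EX]; j=1 S=64.0269 intr=25.8231 cont=25.6912 V=25.8231[EX]; j=2 S=78.7700 intr=11.0800 cont=12.9705 V=12.9705[hold]; j=3 S=96.9079 intr=0.0000 cont=3.7639 V=3.7639[hold]; j=4 S=119.2222 intr=0.0000 cont=0.3691 V=0.3691[hold]  S*(4)=64.0269
k=3: j=0 S=57.7249 intr=32.1251 cont=31.9192 V=32.1251[EX]; j=1 S=71.0169 intr=18.8331 cont=19.6535 V=19.6535[hold]; j=2 S=87.3695 intr=2.4805 cont=8.6055 V=8.6055[hold]; j=3 S=107.4876 intr=0.0000 cont=2.1644 V=2.1644[hold]  S*(3)=57.7249
k=2: j=0 S=64.0269 intr=25.8231 cont=26.0688 V=26.0688[hold]; j=1 S=78.7700 intr=11.0800 cont=14.3751 V=14.3751[hold]; j=2 S=96.9079 intr=0.0000 cont=5.5562 V=5.5562[hold]  S*(2)=-
k=1: j=0 S=71.0169 intr=18.8331 cont=20.4302 V=20.4302[hold]; j=1 S=87.3695 intr=2.4805 cont=10.1747 V=10.1747[hold]  S*(1)=-
k=0: j=0 S=78.7700 intr=11.0800 cont=15.5089 V=15.5089[hold]  S*(0)=-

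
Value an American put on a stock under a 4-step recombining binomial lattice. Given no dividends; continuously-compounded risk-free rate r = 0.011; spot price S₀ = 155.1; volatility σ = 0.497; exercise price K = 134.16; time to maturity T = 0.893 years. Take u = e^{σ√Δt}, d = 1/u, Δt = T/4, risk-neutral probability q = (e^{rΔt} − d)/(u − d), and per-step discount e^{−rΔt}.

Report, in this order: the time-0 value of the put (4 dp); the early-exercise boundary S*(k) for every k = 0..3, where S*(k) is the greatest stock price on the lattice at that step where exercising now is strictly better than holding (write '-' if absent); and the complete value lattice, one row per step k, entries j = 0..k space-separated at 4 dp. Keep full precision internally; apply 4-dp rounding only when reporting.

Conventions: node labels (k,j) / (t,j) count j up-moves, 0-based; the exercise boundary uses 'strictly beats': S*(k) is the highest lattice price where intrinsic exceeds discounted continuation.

params: Δt=0.22325 u=1.26469 d=0.79071 q=0.44675 e^(-rΔt)=0.99755
t_4 payoffs: 73.5322 37.1890 0.0000 0.0000 0.0000
t_3: node(3,0) S=76.6755 payoff=57.4845 vs cont=57.1554 → 57.4845 [stop]  node(3,1) S=122.6385 payoff=11.5215 vs cont=20.5244 → 20.5244 [wait]  node(3,2) S=196.1538 payoff=0.0000 vs cont=0.0000 → 0.0000 [wait]  node(3,3) S=313.7378 payoff=0.0000 vs cont=0.0000 → 0.0000 [wait]  ⇒ S*(3)=76.6755
t_2: node(2,0) S=96.9710 payoff=37.1890 vs cont=40.8721 → 40.8721 [wait]  node(2,1) S=155.1000 payoff=0.0000 vs cont=11.3273 → 11.3273 [wait]  node(2,2) S=248.0743 payoff=0.0000 vs cont=0.0000 → 0.0000 [wait]  ⇒ S*(2)=-
t_1: node(1,0) S=122.6385 payoff=11.5215 vs cont=27.6052 → 27.6052 [wait]  node(1,1) S=196.1538 payoff=0.0000 vs cont=6.2515 → 6.2515 [wait]  ⇒ S*(1)=-
t_0: node(0,0) S=155.1000 payoff=0.0000 vs cont=18.0211 → 18.0211 [wait]  ⇒ S*(0)=-

price = 18.0211
boundary = - - - 76.6755
tree:
18.0211
27.6052 6.2515
40.8721 11.3273 0.0000
57.4845 20.5244 0.0000 0.0000
73.5322 37.1890 0.0000 0.0000 0.0000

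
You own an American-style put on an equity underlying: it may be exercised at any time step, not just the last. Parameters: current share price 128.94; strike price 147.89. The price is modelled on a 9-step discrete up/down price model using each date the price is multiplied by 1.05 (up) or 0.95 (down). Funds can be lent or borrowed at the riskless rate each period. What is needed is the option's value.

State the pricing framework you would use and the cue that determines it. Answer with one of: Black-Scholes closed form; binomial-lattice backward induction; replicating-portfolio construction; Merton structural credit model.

framework: binomial-lattice backward induction

Key observation: the defining feature is the embedded early-exercise option across 9 discrete dates on the spot-128.94 tree; pricing the strike-147.89 put means working backward with an exercise test at every node.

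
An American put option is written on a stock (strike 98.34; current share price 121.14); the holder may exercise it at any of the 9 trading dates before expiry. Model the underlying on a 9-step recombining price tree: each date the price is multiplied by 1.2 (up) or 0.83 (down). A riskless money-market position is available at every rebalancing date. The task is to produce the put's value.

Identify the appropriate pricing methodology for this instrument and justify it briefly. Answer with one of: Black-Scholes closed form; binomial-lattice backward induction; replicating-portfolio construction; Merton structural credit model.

framework: binomial-lattice backward induction

Key observation: with exercise allowed before expiry on a discrete up/down model (9 steps from spot 121.14), the strike-98.34 put's value must be rolled back through the tree testing early exercise at each node.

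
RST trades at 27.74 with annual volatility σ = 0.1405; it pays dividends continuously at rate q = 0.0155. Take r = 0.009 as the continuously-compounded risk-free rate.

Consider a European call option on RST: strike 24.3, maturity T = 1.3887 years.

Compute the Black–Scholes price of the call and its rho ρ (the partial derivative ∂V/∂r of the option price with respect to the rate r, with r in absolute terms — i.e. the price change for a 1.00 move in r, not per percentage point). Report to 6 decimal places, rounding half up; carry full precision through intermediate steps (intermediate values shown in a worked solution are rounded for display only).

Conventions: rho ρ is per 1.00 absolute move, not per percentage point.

σ√T = 0.1405·√1.3887 = 0.165570
d₁ = (ln(S/K) + (r−q+σ²/2)T) / (σ√T) = (ln(27.74/24.3) + (0.009−0.0155+0.1405²/2)·1.3887) / 0.165570 = (0.132399 + 0.004680) / 0.165570 = 0.827925
d₂ = d₁ − σ√T = 0.827925 − 0.165570 = 0.662355
e^{−rT} = 0.987579
e^{−qT} = 0.978705
N(d₁) = 0.796143,  N(d₂) = 0.746128
Call price V = S·e^{−qT}·N(d₁) − K·e^{−rT}·N(d₂) = 21.614722 − 17.905720 = 3.709002
ρ = K·T·e^{−rT}·N(d₂) = 24.865673

price = 3.709002
ρ = 24.865673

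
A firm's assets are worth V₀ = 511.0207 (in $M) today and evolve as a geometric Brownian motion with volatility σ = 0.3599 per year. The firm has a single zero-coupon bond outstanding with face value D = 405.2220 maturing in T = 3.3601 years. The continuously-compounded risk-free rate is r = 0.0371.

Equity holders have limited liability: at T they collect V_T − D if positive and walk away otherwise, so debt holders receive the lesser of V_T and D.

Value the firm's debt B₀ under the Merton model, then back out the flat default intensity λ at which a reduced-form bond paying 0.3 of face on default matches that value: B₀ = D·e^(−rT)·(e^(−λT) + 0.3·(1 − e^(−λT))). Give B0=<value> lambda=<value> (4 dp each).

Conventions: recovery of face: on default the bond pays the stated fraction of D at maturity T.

B0=306.8475 lambda=0.0676

With assets at 511.0207 and a single debt payment of 405.2220 at 3.3601 years:
d₁ = [ln(V₀/D) + (r + σ²/2)T] / (σ√T)
   = [ln(511.0207/405.2220) + (0.0371 + 0.5·0.3599²)·3.3601] / (0.3599·√3.3601)
   = [0.231975 + 0.342273] / 0.659717 = 0.870446
d₂ = d₁ − σ√T = 0.870446 − 0.659717 = 0.210728
N(d₁) = 0.807972,  N(d₂) = 0.583450,  e^(−rT) = 0.882797
E₀ = V₀·N(d₁) − D·e^(−rT)·N(d₂)
   = 511.0207·0.807972 − 405.2220·0.882797·0.583450 = 204.173157
B₀ = V₀ − E₀ = 511.0207 − 204.173157 = 306.847543
e^(−λT) = (B₀·e^(rT)/D − 0.3)/(1 − 0.3) = (306.8475·1.132763/405.2220 − 0.3)/0.7 = 0.79680792
λ = −ln(0.79680792)/3.3601 = 0.067600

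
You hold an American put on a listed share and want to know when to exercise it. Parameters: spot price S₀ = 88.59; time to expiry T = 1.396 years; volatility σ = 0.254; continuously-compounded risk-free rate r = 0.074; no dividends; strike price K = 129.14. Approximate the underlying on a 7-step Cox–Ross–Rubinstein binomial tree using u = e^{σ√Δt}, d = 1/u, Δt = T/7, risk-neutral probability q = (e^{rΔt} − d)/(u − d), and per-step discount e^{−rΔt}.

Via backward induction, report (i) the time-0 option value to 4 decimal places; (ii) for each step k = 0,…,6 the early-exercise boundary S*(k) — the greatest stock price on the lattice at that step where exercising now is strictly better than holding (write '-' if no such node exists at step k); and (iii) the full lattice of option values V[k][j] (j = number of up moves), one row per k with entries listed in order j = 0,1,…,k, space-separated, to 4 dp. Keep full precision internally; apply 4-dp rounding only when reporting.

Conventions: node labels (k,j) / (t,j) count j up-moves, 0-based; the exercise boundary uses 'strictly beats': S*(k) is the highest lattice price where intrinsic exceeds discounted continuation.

params: Δt=0.19943 u=1.12011 d=0.89277 q=0.53707 e^(-rΔt)=0.98535
t_7 payoffs: 89.0948 78.8971 66.1025 50.0498 29.9092 4.6396 0.0000 0.0000
t_6: node(6,0) S=44.8552 payoff=84.2848 vs cont=82.3930 → 84.2848 [stop]  node(6,1) S=56.2778 payoff=72.8622 vs cont=70.9704 → 72.8622 [stop]  node(6,2) S=70.6091 payoff=58.5309 vs cont=56.6391 → 58.5309 [stop]  node(6,3) S=88.5900 payoff=40.5500 vs cont=38.6582 → 40.5500 [stop]  node(6,4) S=111.1498 payoff=17.9902 vs cont=16.0984 → 17.9902 [stop]  node(6,5) S=139.4545 payoff=0.0000 vs cont=2.1164 → 2.1164 [wait]  node(6,6) S=174.9671 payoff=0.0000 vs cont=0.0000 → 0.0000 [wait]  ⇒ S*(6)=111.1498
t_5: node(5,0) S=50.2429 payoff=78.8971 vs cont=77.0053 → 78.8971 [stop]  node(5,1) S=63.0375 payoff=66.1025 vs cont=64.2107 → 66.1025 [stop]  node(5,2) S=79.0902 payoff=50.0498 vs cont=48.1580 → 50.0498 [stop]  node(5,3) S=99.2308 payoff=29.9092 vs cont=28.0173 → 29.9092 [stop]  node(5,4) S=124.5004 payoff=4.6396 vs cont=9.3262 → 9.3262 [wait]  node(5,5) S=156.2049 payoff=0.0000 vs cont=0.9654 → 0.9654 [wait]  ⇒ S*(5)=99.2308
t_4: node(4,0) S=56.2778 payoff=72.8622 vs cont=70.9704 → 72.8622 [stop]  node(4,1) S=70.6091 payoff=58.5309 vs cont=56.6391 → 58.5309 [stop]  node(4,2) S=88.5900 payoff=40.5500 vs cont=38.6582 → 40.5500 [stop]  node(4,3) S=111.1498 payoff=17.9902 vs cont=18.5785 → 18.5785 [wait]  node(4,4) S=139.4545 payoff=0.0000 vs cont=4.7651 → 4.7651 [wait]  ⇒ S*(4)=88.5900
t_3: node(3,0) S=63.0375 payoff=66.1025 vs cont=64.2107 → 66.1025 [stop]  node(3,1) S=79.0902 payoff=50.0498 vs cont=48.1580 → 50.0498 [stop]  node(3,2) S=99.2308 payoff=29.9092 vs cont=28.3287 → 29.9092 [stop]  node(3,3) S=124.5004 payoff=4.6396 vs cont=10.9963 → 10.9963 [wait]  ⇒ S*(3)=99.2308
t_2: node(2,0) S=70.6091 payoff=58.5309 vs cont=56.6391 → 58.5309 [stop]  node(2,1) S=88.5900 payoff=40.5500 vs cont=38.6582 → 40.5500 [stop]  node(2,2) S=111.1498 payoff=17.9902 vs cont=19.4623 → 19.4623 [wait]  ⇒ S*(2)=88.5900
t_1: node(1,0) S=79.0902 payoff=50.0498 vs cont=48.1580 → 50.0498 [stop]  node(1,1) S=99.2308 payoff=29.9092 vs cont=28.7964 → 29.9092 [stop]  ⇒ S*(1)=99.2308
t_0: node(0,0) S=88.5900 payoff=40.5500 vs cont=38.6582 → 40.5500 [stop]  ⇒ S*(0)=88.5900

price = 40.5500
boundary = 88.5900 99.2308 88.5900 99.2308 88.5900 99.2308 111.1498
tree:
40.5500
50.0498 29.9092
58.5309 40.5500 19.4623
66.1025 50.0498 29.9092 10.9963
72.8622 58.5309 40.5500 18.5785 4.7651
78.8971 66.1025 50.0498 29.9092 9.3262 0.9654
84.2848 72.8622 58.5309 40.5500 17.9902 2.1164 0.0000
89.0948 78.8971 66.1025 50.0498 29.9092 4.6396 0.0000 0.0000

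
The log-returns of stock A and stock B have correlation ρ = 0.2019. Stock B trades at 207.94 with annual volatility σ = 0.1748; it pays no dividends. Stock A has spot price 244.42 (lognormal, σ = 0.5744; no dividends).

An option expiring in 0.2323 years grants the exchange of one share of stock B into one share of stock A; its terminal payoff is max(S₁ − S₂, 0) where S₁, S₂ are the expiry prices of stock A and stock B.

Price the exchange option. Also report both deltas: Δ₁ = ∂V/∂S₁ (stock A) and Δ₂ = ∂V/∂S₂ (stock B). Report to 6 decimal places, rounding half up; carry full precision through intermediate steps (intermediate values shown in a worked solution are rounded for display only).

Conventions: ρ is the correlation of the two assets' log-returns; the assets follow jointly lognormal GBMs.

σ_eff = √(σ₁² + σ₂² − 2ρσ₁σ₂) = √(0.5744² + 0.1748² − 2·0.2019·0.5744·0.1748) = 0.565638
d₁ = (ln(S₁/S₂) + (q₂ − q₁ + σ_eff²/2)T) / (σ_eff√T) = (ln(244.42/207.94) + (0.0 − 0.0 + 0.159973)·0.2323) / 0.272624 = 0.729212
d₂ = d₁ − σ_eff√T = 0.729212 − 0.272624 = 0.456588
N(d₁) = 0.767064,  N(d₂) = 0.676016
V = S₁·e^{−q₁T}·N(d₁) − S₂·e^{−q₂T}·N(d₂) = 187.485751 − 140.570844 = 46.914907
Key observation: no risk-free rate is needed — with the second asset as numeraire the exchange option is a call on the ratio S₁/S₂, and r cancels out of the value.
Δ₁ = e^{−q₁T}·N(d₁) = 0.767064;  Δ₂ = −e^{−q₂T}·N(d₂) = -0.676016

exchange price = 46.914907
Δ1 = 0.767064
Δ2 = -0.676016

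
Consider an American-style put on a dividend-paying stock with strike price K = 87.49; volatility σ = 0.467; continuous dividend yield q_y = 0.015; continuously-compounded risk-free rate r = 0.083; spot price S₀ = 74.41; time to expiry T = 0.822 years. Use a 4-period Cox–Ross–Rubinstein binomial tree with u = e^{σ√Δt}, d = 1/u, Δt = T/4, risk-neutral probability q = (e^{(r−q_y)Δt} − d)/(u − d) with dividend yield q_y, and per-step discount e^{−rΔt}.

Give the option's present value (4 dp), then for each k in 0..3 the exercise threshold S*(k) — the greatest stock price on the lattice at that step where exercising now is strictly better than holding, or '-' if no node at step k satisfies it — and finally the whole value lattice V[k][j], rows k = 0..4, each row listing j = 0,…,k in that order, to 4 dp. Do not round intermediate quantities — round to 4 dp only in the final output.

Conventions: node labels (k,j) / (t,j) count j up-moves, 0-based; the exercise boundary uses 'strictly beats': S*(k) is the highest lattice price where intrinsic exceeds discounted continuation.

params: Δt=0.20550 u=1.23578 d=0.80921 q=0.48026 e^(-rΔt)=0.98309
t_4 payoffs: 55.5842 38.7652 13.0800 0.0000 0.0000
t_3: node(3,0) S=39.4284 payoff=48.0616 vs cont=46.7033 → 48.0616 [stop]  node(3,1) S=60.2131 payoff=27.2769 vs cont=25.9826 → 27.2769 [stop]  node(3,2) S=91.9543 payoff=0.0000 vs cont=6.6832 → 6.6832 [wait]  node(3,3) S=140.4278 payoff=0.0000 vs cont=0.0000 → 0.0000 [wait]  ⇒ S*(3)=60.2131
t_2: node(2,0) S=48.7248 payoff=38.7652 vs cont=37.4355 → 38.7652 [stop]  node(2,1) S=74.4100 payoff=13.0800 vs cont=17.0926 → 17.0926 [wait]  node(2,2) S=113.6351 payoff=0.0000 vs cont=3.4148 → 3.4148 [wait]  ⇒ S*(2)=48.7248
t_1: node(1,0) S=60.2131 payoff=27.2769 vs cont=27.8771 → 27.8771 [wait]  node(1,1) S=91.9543 payoff=0.0000 vs cont=10.3457 → 10.3457 [wait]  ⇒ S*(1)=-
t_0: node(0,0) S=74.4100 payoff=13.0800 vs cont=19.1284 → 19.1284 [wait]  ⇒ S*(0)=-

price = 19.1284
boundary = - - 48.7248 60.2131
tree:
19.1284
27.8771 10.3457
38.7652 17.0926 3.4148
48.0616 27.2769 6.6832 0.0000
55.5842 38.7652 13.0800 0.0000 0.0000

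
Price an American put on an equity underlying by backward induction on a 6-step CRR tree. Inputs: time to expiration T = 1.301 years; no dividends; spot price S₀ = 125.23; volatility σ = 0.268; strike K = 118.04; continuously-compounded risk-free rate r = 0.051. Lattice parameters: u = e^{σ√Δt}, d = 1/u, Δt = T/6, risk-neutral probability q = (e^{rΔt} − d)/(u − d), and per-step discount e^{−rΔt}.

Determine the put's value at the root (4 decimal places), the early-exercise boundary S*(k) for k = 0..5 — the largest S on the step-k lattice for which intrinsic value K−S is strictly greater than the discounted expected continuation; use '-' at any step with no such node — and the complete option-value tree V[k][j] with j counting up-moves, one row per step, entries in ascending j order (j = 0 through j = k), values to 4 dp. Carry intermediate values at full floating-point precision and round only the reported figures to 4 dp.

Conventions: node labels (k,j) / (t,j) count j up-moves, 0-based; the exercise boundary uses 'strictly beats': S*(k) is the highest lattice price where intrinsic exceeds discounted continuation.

Δt=0.21683, u=1.13292, d=0.88268, q=0.51328, disc=e^(-rΔt)=0.98900
k=6 terminal: V=max(K-S,0) → 58.8128 42.0219 20.4708 0.0000 0.0000 0.0000 0.0000
k=5: j=0 S=67.0995 intr=50.9405 cont=49.6424 V=50.9405[EX]; j=1 S=86.1221 intr=31.9179 cont=30.6197 V=31.9179[EX]; j=2 S=110.5377 intr=7.5023 cont=9.8540 V=9.8540[hold]; j=3 S=141.8751 intr=0.0000 cont=0.0000 V=0.0000[hold]; j=4 S=182.0967 intr=0.0000 cont=0.0000 V=0.0000[hold]; j=5 S=233.7210 intr=0.0000 cont=0.0000 V=0.0000[hold]  S*(5)=86.1221
k=4: j=0 S=76.0181 intr=42.0219 cont=40.7238 V=42.0219[EX]; j=1 S=97.5692 intr=20.4708 cont=20.3665 V=20.4708[EX]; j=2 S=125.2300 intr=0.0000 cont=4.7434 V=4.7434[hold]; j=3 S=160.7326 intr=0.0000 cont=0.0000 V=0.0000[hold]; j=4 S=206.3003 intr=0.0000 cont=0.0000 V=0.0000[hold]  S*(4)=97.5692
k=3: j=0 S=86.1221 intr=31.9179 cont=30.6197 V=31.9179[EX]; j=1 S=110.5377 intr=7.5023 cont=12.2619 V=12.2619[hold]; j=2 S=141.8751 intr=0.0000 cont=2.2833 V=2.2833[hold]; j=3 S=182.0967 intr=0.0000 cont=0.0000 V=0.0000[hold]  S*(3)=86.1221
k=2: j=0 S=97.5692 intr=20.4708 cont=21.5888 V=21.5888[hold]; j=1 S=125.2300 intr=0.0000 cont=7.0616 V=7.0616[hold]; j=2 S=160.7326 intr=0.0000 cont=1.0991 V=1.0991[hold]  S*(2)=-
k=1: j=0 S=110.5377 intr=7.5023 cont=13.9769 V=13.9769[hold]; j=1 S=141.8751 intr=0.0000 cont=3.9572 V=3.9572[hold]  S*(1)=-
k=0: j=0 S=125.2300 intr=0.0000 cont=8.7368 V=8.7368[hold]  S*(0)=-

price = 8.7368
boundary = - - - 86.1221 97.5692 86.1221
tree:
8.7368
13.9769 3.9572
21.5888 7.0616 1.0991
31.9179 12.2619 2.2833 0.0000
42.0219 20.4708 4.7434 0.0000 0.0000
50.9405 31.9179 9.8540 0.0000 0.0000 0.0000
58.8128 42.0219 20.4708 0.0000 0.0000 0.0000 0.0000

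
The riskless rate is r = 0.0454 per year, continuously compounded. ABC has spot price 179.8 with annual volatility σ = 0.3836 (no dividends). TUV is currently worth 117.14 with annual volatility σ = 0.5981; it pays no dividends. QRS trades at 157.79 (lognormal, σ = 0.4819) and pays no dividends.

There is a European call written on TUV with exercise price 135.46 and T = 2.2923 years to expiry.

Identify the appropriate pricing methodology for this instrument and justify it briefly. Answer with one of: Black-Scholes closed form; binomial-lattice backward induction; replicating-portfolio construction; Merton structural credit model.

Key observation: the strike-135.46 call on TUV is European-exercise on a continuously-modelled lognormal underlying, so its value is a single closed-form evaluation.

framework: Black-Scholes closed form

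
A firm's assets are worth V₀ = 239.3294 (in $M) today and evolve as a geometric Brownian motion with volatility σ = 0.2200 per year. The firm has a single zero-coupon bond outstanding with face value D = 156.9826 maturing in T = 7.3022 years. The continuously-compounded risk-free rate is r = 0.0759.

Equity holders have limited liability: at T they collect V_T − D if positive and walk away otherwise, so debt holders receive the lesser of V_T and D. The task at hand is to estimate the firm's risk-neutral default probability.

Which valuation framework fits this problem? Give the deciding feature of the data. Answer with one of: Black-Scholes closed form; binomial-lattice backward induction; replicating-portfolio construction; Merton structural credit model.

Key observation: a levered firm with one bullet debt due at 7.3022 years is the canonical structural-credit setup: equity is a call on the firm's assets struck at the face value.

framework: Merton structural credit model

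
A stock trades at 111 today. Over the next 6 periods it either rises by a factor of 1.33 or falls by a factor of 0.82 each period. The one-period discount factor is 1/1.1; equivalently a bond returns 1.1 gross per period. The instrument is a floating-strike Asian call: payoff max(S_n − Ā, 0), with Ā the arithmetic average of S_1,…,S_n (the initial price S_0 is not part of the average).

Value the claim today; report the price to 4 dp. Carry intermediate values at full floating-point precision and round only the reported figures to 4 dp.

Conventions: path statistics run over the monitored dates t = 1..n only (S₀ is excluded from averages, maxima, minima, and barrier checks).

Set p* = 0.5490 (from d < R < u); the path-dependent value is the discounted p*-expectation over all price paths.
Enumerate all 2^6 = 64 price paths (U = up ×1.33, D = down ×0.82); each path with k up-moves has probability p*^k·(1−p*)^(6−k).
DDDDDD: Ā=58.6568, payoff=0.0000, prob=0.008413
UDDDDD: Ā=95.1384, payoff=0.0000, prob=0.010242
DUDDDD: Ā=85.7034, payoff=0.0000, prob=0.010242
UUDDDD: Ā=139.0068, payoff=0.0000, prob=0.012468
DDUDDD: Ā=77.9667, payoff=0.0000, prob=0.010242
UDUDDD: Ā=126.4582, payoff=0.0000, prob=0.012468
DUUDDD: Ā=117.0232, payoff=0.0000, prob=0.012468
UUUDDD: Ā=189.8060, payoff=0.0000, prob=0.015179
DDDUDD: Ā=71.6226, payoff=0.0000, prob=0.010242
UDDUDD: Ā=116.1684, payoff=0.0000, prob=0.012468
DUDUDD: Ā=106.7334, payoff=0.0000, prob=0.012468
UUDUDD: Ā=173.1164, payoff=0.0000, prob=0.015179
DDUUDD: Ā=98.9967, payoff=0.0000, prob=0.012468
UDUUDD: Ā=160.5678, payoff=0.0000, prob=0.015179
DUUUDD: Ā=151.1328, payoff=0.0000, prob=0.015179
UUUUDD: Ā=245.1301, payoff=0.0000, prob=0.018479
DDDDUD: Ā=66.4205, payoff=0.0000, prob=0.010242
UDDDUD: Ā=107.7308, payoff=0.0000, prob=0.012468
DUDDUD: Ā=98.2958, payoff=0.0000, prob=0.012468
UUDDUD: Ā=159.4309, payoff=0.0000, prob=0.015179
DDUDUD: Ā=90.5591, payoff=0.0000, prob=0.012468
UDUDUD: Ā=146.8824, payoff=0.0000, prob=0.015179
DUUDUD: Ā=137.4474, payoff=6.5383, prob=0.015179
UUUDUD: Ā=222.9329, payoff=10.6049, prob=0.018479
DDDUUD: Ā=84.2150, payoff=4.5582, prob=0.012468
UDDUUD: Ā=136.5926, payoff=7.3932, prob=0.015179
DUDUUD: Ā=127.1576, payoff=16.8282, prob=0.015179
UUDUUD: Ā=206.2434, payoff=27.2945, prob=0.018479
DDUUUD: Ā=119.4209, payoff=24.5649, prob=0.015179
UDUUUD: Ā=193.6948, payoff=39.8430, prob=0.018479
DUUUUD: Ā=184.2598, payoff=49.2780, prob=0.018479
UUUUUD: Ā=298.8605, payoff=79.9265, prob=0.022496
DDDDDU: Ā=62.1547, payoff=0.0000, prob=0.010242
UDDDDU: Ā=100.8119, payoff=0.0000, prob=0.012468
DUDDDU: Ā=91.3769, payoff=0.0000, prob=0.012468
UUDDDU: Ā=148.2089, payoff=0.0000, prob=0.015179
DDUDDU: Ā=83.6402, payoff=5.1330, prob=0.012468
UDUDDU: Ā=135.6603, payoff=8.3254, prob=0.015179
DUUDDU: Ā=126.2253, payoff=17.7604, prob=0.015179
UUUDDU: Ā=204.7313, payoff=28.8065, prob=0.018479
DDDUDU: Ā=77.2961, payoff=11.4771, prob=0.012468
UDDUDU: Ā=125.3705, payoff=18.6152, prob=0.015179
DUDUDU: Ā=115.9355, payoff=28.0502, prob=0.015179
UUDUDU: Ā=188.0417, payoff=45.4961, prob=0.018479
DDUUDU: Ā=108.1988, payoff=35.7869, prob=0.015179
UDUUDU: Ā=175.4932, payoff=58.0447, prob=0.018479
DUUUDU: Ā=166.0582, payoff=67.4797, prob=0.018479
UUUUDU: Ā=269.3383, payoff=109.4487, prob=0.022496
DDDDUU: Ā=72.0939, payoff=16.6792, prob=0.012468
UDDDUU: Ā=116.9329, payoff=27.0529, prob=0.015179
DUDDUU: Ā=107.4979, payoff=36.4879, prob=0.015179
UUDDUU: Ā=174.3563, payoff=59.1816, prob=0.018479
DDUDUU: Ā=99.7612, payoff=44.2246, prob=0.015179
UDUDUU: Ā=161.8077, payoff=71.7301, prob=0.018479
DUUDUU: Ā=152.3727, payoff=81.1651, prob=0.018479
UUUDUU: Ā=247.1411, payoff=131.6458, prob=0.022496
DDDUUU: Ā=93.4171, payoff=50.5687, prob=0.015179
UDDUUU: Ā=151.5179, payoff=82.0199, prob=0.018479
DUDUUU: Ā=142.0829, payoff=91.4549, prob=0.018479
UUDUUU: Ā=230.4516, payoff=148.3354, prob=0.022496
DDUUUU: Ā=134.3462, payoff=99.1916, prob=0.018479
UDUUUU: Ā=217.9030, payoff=160.8840, prob=0.022496
DUUUUU: Ā=208.4680, payoff=170.3190, prob=0.022496
UUUUUU: Ā=338.1250, payoff=276.2490, prob=0.027386
Price = Σ prob·payoff / R^6 = 45.933785 / 1.771561 = 25.9284

price = 25.9284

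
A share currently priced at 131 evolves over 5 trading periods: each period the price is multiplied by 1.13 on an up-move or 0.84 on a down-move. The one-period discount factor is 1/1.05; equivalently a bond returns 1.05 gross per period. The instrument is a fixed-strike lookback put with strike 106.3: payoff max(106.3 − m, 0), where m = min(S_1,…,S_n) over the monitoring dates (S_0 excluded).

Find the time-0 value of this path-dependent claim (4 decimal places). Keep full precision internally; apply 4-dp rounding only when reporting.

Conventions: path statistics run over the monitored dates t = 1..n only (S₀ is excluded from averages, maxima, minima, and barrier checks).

price = 2.1813

Set p* = 0.7241 (from d < R < u); the path-dependent value is the discounted p*-expectation over all price paths.
Enumerate all 2^5 = 32 price paths (U = up ×1.13, D = down ×0.84); each path with k up-moves has probability p*^k·(1−p*)^(5−k).
DDDDD: m=54.7858, payoff=51.5142, prob=0.001598
UDDDD: m=73.6999, payoff=32.6001, prob=0.004194
DUDDD: m=73.6999, payoff=32.6001, prob=0.004194
UUDDD: m=99.1439, payoff=7.1561, prob=0.011008
DDUDD: m=73.6999, payoff=32.6001, prob=0.004194
UDUDD: m=99.1439, payoff=7.1561, prob=0.011008
DUUDD: m=99.1439, payoff=7.1561, prob=0.011008
UUUDD: m=133.3722, payoff=0.0000, prob=0.028897
DDDUD: m=73.6999, payoff=32.6001, prob=0.004194
UDDUD: m=99.1439, payoff=7.1561, prob=0.011008
DUDUD: m=99.1439, payoff=7.1561, prob=0.011008
UUDUD: m=133.3722, payoff=0.0000, prob=0.028897
DDUUD: m=92.4336, payoff=13.8664, prob=0.011008
UDUUD: m=124.3452, payoff=0.0000, prob=0.028897
DUUUD: m=110.0400, payoff=0.0000, prob=0.028897
UUUUD: m=148.0300, payoff=0.0000, prob=0.075854
DDDDU: m=65.2211, payoff=41.0789, prob=0.004194
UDDDU: m=87.7380, payoff=18.5620, prob=0.011008
DUDDU: m=87.7380, payoff=18.5620, prob=0.011008
UUDDU: m=118.0285, payoff=0.0000, prob=0.028897
DDUDU: m=87.7380, payoff=18.5620, prob=0.011008
UDUDU: m=118.0285, payoff=0.0000, prob=0.028897
DUUDU: m=110.0400, payoff=0.0000, prob=0.028897
UUUDU: m=148.0300, payoff=0.0000, prob=0.075854
DDDUU: m=77.6442, payoff=28.6558, prob=0.011008
UDDUU: m=104.4500, payoff=1.8500, prob=0.028897
DUDUU: m=104.4500, payoff=1.8500, prob=0.028897
UUDUU: m=140.5101, payoff=0.0000, prob=0.075854
DDUUU: m=92.4336, payoff=13.8664, prob=0.028897
UDUUU: m=124.3452, payoff=0.0000, prob=0.075854
DUUUU: m=110.0400, payoff=0.0000, prob=0.075854
UUUUU: m=148.0300, payoff=0.0000, prob=0.199116
Price = Σ prob·payoff / R^5 = 2.784011 / 1.276282 = 2.1813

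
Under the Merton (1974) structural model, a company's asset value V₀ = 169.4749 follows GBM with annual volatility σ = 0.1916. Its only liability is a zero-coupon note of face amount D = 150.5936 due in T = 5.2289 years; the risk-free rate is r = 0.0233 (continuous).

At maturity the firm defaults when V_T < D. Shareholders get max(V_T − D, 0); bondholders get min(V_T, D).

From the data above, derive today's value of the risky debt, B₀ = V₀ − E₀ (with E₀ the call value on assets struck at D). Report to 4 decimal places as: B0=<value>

With assets at 169.4749 and a single debt payment of 150.5936 at 5.2289 years:
d₁ = [ln(V₀/D) + (r + σ²/2)T] / (σ√T)
   = [ln(169.4749/150.5936) + (0.0233 + 0.5·0.1916²)·5.2289] / (0.1916·√5.2289)
   = [0.118120 + 0.217811] / 0.438128 = 0.766743
d₂ = d₁ − σ√T = 0.766743 − 0.438128 = 0.328615
N(d₁) = 0.778383,  N(d₂) = 0.628777,  e^(−rT) = 0.885296
E₀ = V₀·N(d₁) − D·e^(−rT)·N(d₂)
   = 169.4749·0.778383 − 150.5936·0.885296·0.628777 = 48.087901
B₀ = V₀ − E₀ = 169.4749 − 48.087901 = 121.386999

B0=121.3870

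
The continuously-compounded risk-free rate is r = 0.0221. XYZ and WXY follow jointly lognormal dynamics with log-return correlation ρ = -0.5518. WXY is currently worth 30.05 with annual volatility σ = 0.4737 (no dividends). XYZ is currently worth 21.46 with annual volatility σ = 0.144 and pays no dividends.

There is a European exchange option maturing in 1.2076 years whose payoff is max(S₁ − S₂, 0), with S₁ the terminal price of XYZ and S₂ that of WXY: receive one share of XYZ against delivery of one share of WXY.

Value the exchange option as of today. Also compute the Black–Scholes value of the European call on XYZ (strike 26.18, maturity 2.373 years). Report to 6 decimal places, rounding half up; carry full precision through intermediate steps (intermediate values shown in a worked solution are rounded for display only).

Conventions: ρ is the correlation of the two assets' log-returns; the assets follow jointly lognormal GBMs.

exchange price = 2.855326
price(XYZ call K=26.18) = 0.780251

σ_eff = √(σ₁² + σ₂² − 2ρσ₁σ₂) = √(0.144² + 0.4737² − 2·-0.5518·0.144·0.4737) = 0.566045
d₁ = (ln(S₁/S₂) + (q₂ − q₁ + σ_eff²/2)T) / (σ_eff√T) = (ln(21.46/30.05) + (0.0 − 0.0 + 0.160204)·1.2076) / 0.622032 = -0.230229
d₂ = d₁ − σ_eff√T = -0.230229 − 0.622032 = -0.852261
N(d₁) = 0.408957,  N(d₂) = 0.197035
V = S₁·e^{−q₁T}·N(d₁) − S₂·e^{−q₂T}·N(d₂) = 8.776213 − 5.920888 = 2.855326
[vanilla: XYZ call K=26.18]
σ√T = 0.144·√2.373 = 0.221825
d₁ = (ln(S/K) + (r+σ²/2)T) / (σ√T) = (ln(21.46/26.18) + (0.0221+0.144²/2)·2.373) / 0.221825 = (-0.198805 + 0.077047) / 0.221825 = -0.548893
d₂ = d₁ − σ√T = -0.548893 − 0.221825 = -0.770719
e^{−rT} = 0.948908
N(d₁) = 0.291539,  N(d₂) = 0.220437
price = S·N(d₁) − K·e^{−rT}·N(d₂) = 6.256436 − 5.476184 = 0.780251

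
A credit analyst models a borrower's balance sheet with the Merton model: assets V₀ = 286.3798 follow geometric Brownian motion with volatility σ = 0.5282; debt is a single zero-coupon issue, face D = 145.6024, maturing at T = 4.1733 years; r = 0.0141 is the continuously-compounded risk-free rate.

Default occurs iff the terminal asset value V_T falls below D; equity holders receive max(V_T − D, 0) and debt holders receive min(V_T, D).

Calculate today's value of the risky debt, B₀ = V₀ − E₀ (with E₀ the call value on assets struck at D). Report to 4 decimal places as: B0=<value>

B0=108.1901

Apply the equity-as-call identities (strike 145.6024, horizon 4.1733 years):
d₁ = [ln(V₀/D) + (r + σ²/2)T] / (σ√T)
   = [ln(286.3798/145.6024) + (0.0141 + 0.5·0.5282²)·4.1733] / (0.5282·√4.1733)
   = [0.676439 + 0.641009] / 1.079042 = 1.220943
d₂ = d₁ − σ√T = 1.220943 − 1.079042 = 0.141901
N(d₁) = 0.888946,  N(d₂) = 0.556421,  e^(−rT) = 0.942854
E₀ = V₀·N(d₁) − D·e^(−rT)·N(d₂)
   = 286.3798·0.888946 − 145.6024·0.942854·0.556421 = 178.189726
B₀ = V₀ − E₀ = 286.3798 − 178.189726 = 108.190074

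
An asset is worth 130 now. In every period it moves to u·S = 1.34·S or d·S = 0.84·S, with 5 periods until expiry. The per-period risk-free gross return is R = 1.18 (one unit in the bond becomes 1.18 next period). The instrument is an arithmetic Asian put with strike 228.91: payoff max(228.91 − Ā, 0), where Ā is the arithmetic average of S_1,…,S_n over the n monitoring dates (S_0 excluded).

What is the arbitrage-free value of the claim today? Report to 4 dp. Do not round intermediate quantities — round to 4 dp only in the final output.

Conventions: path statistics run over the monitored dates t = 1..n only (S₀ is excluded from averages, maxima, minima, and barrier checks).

price = 15.0189

Under the martingale measure an up-move has probability p* = 0.6800; value the claim as the probability-weighted average of per-path payoffs, discounted 5 periods at R = 1.18.
Enumerate all 2^5 = 32 price paths (U = up ×1.34, D = down ×0.84); each path with k up-moves has probability p*^k·(1−p*)^(5−k).
DDDDD: Ā=79.4141, payoff=149.4959, prob=0.003355
UDDDD: Ā=126.6843, payoff=102.2257, prob=0.007130
DUDDD: Ā=113.6843, payoff=115.2257, prob=0.007130
UUDDD: Ā=181.3536, payoff=47.5564, prob=0.015152
DDUDD: Ā=102.7643, payoff=126.1457, prob=0.007130
UDUDD: Ā=163.9336, payoff=64.9764, prob=0.015152
DUUDD: Ā=150.9336, payoff=77.9764, prob=0.015152
UUUDD: Ā=240.7750, payoff=0.0000, prob=0.032198
DDDUD: Ā=93.5915, payoff=135.3185, prob=0.007130
UDDUD: Ā=149.3008, payoff=79.6092, prob=0.015152
DUDUD: Ā=136.3008, payoff=92.6092, prob=0.015152
UUDUD: Ā=217.4322, payoff=11.4778, prob=0.032198
DDUUD: Ā=125.3808, payoff=103.5292, prob=0.015152
UDUUD: Ā=200.0122, payoff=28.8978, prob=0.032198
DUUUD: Ā=187.0122, payoff=41.8978, prob=0.032198
UUUUD: Ā=298.3290, payoff=0.0000, prob=0.068420
DDDDU: Ā=85.8864, payoff=143.0236, prob=0.007130
UDDDU: Ā=137.0093, payoff=91.9007, prob=0.015152
DUDDU: Ā=124.0093, payoff=104.9007, prob=0.015152
UUDDU: Ā=197.8243, payoff=31.0857, prob=0.032198
DDUDU: Ā=113.0893, payoff=115.8207, prob=0.015152
UDUDU: Ā=180.4043, payoff=48.5057, prob=0.032198
DUUDU: Ā=167.4043, payoff=61.5057, prob=0.032198
UUUDU: Ā=267.0497, payoff=0.0000, prob=0.068420
DDDUU: Ā=103.9165, payoff=124.9935, prob=0.015152
UDDUU: Ā=165.7715, payoff=63.1385, prob=0.032198
DUDUU: Ā=152.7715, payoff=76.1385, prob=0.032198
UUDUU: Ā=243.7069, payoff=0.0000, prob=0.068420
DDUUU: Ā=141.8515, payoff=87.0585, prob=0.032198
UDUUU: Ā=226.2869, payoff=2.6231, prob=0.068420
DUUUU: Ā=213.2869, payoff=15.6231, prob=0.068420
UUUUU: Ā=340.2434, payoff=0.0000, prob=0.145393
Price = Σ prob·payoff / R^5 = 34.359628 / 2.287758 = 15.0189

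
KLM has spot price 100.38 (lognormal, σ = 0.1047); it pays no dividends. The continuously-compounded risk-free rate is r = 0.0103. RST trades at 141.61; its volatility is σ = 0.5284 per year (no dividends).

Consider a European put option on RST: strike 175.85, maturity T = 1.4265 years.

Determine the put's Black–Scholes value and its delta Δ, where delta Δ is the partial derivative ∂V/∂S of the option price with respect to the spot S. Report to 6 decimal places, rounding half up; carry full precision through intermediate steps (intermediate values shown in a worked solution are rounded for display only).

price = 56.735386
Δ = -0.501718

σ√T = 0.5284·√1.4265 = 0.631101
d₁ = (ln(S/K) + (r+σ²/2)T) / (σ√T) = (ln(141.61/175.85) + (0.0103+0.5284²/2)·1.4265) / 0.631101 = (-0.216555 + 0.213837) / 0.631101 = -0.004306
d₂ = d₁ − σ√T = -0.004306 − 0.631101 = -0.635407
e^{−rT} = 0.985414
N(−d₁) = 0.501718,  N(−d₂) = 0.737418
Put price V = K·e^{−rT}·N(−d₂) − S·N(−d₁) = 127.783650 − 71.048264 = 56.735386
Δ = −N(−d₁) = -0.501718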